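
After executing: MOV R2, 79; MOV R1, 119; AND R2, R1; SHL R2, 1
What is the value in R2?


Register state trace:
  MOV R2, 79  → R2 = 79 (0b01001111)
  MOV R1, 119  → R1 = 119 (0b01110111)
  AND R2, R1  → R2 = 79 AND 119 = 71 (0b01000111)
  SHL R2, 1  → R2 = 71 << 1 = 142
Final: R2 = 142

142


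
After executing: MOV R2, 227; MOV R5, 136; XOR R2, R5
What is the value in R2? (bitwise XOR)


Register state trace:
  MOV R2, 227  → R2 = 227 (0b11100011)
  MOV R5, 136  → R5 = 136 (0b10001000)
  XOR R2, R5  → R2 = 227 XOR 136 = 107 (0b01101011)
Final: R2 = 107

107


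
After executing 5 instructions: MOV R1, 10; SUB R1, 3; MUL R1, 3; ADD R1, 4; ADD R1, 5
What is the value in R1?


Register state trace:
  MOV R1, 10  → R1 = 10
  SUB R1, 3  → R1 = 10 - 3 = 7
  MUL R1, 3  → R1 = 7 * 3 = 21
  ADD R1, 4  → R1 = 21 + 4 = 25
  ADD R1, 5  → R1 = 25 + 5 = 30
Final: R1 = 30

30


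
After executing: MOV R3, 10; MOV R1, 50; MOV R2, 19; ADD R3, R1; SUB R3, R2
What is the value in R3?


Register state trace:
  MOV R3, 10  → R3 = 10
  MOV R1, 50  → R1 = 50
  MOV R2, 19  → R2 = 19
  ADD R3, R1  → R3 = 10 + 50 = 60
  SUB R3, R2  → R3 = 60 - 19 = 41
Final: R3 = 41

41


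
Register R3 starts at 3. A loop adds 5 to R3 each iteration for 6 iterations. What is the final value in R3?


Starting value: R3 = 3
  Iter 1: R3 = 3 + 5 = 8
  Iter 2: R3 = 8 + 5 = 13
  Iter 3: R3 = 13 + 5 = 18
  Iter 4: R3 = 18 + 5 = 23
  Iter 5: R3 = 23 + 5 = 28
  Iter 6: R3 = 28 + 5 = 33
Final: R3 = 33

33


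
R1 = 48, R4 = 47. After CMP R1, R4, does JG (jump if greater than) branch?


Trace:
  R1 = 48, R4 = 47
  CMP R1, R4  → compares 48 vs 47
  JG checks: is 48 greater than 47?
  48 > 47, so condition is true
Branch taken: Yes

Yes


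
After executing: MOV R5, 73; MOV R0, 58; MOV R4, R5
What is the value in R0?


Register state trace:
  MOV R5, 73  → R5 = 73
  MOV R0, 58  → R0 = 58
  MOV R4, R5  → R4 = 73
Final: R0 = 58

58


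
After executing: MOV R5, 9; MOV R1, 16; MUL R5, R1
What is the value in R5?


Register state trace:
  MOV R5, 9  → R5 = 9
  MOV R1, 16  → R1 = 16
  MUL R5, R1  → R5 = 9 * 16 = 144
Final: R5 = 144

144


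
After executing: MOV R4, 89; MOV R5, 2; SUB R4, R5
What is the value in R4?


Register state trace:
  MOV R4, 89  → R4 = 89
  MOV R5, 2  → R5 = 2
  SUB R4, R5  → R4 = 89 - 2 = 87
Final: R4 = 87

87


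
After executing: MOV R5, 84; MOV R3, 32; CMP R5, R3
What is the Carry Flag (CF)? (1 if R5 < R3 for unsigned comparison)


Register state trace:
  MOV R5, 84  → R5 = 84
  MOV R3, 32  → R3 = 32
  CMP R5, R3  → unsigned 84 - 32: no borrow
  84 >= 32, so CF = 0
CF = 0

0


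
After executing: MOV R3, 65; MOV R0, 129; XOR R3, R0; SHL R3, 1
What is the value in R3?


Register state trace:
  MOV R3, 65  → R3 = 65 (0b01000001)
  MOV R0, 129  → R0 = 129 (0b10000001)
  XOR R3, R0  → R3 = 65 XOR 129 = 192 (0b11000000)
  SHL R3, 1  → R3 = 192 << 1 = 384
Final: R3 = 384

384


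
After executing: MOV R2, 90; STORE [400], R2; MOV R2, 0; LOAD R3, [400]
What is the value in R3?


Register and memory trace:
  MOV R2, 90  → R2 = 90
  STORE [400], R2  → mem[400] = 90
  MOV R2, 0  → R2 = 0
  LOAD R3, [400]  → R3 = mem[400] = 90
Final: R3 = 90

90


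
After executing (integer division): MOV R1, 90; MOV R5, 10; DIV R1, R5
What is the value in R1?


Register state trace:
  MOV R1, 90  → R1 = 90
  MOV R5, 10  → R5 = 10
  DIV R1, R5  → R1 = 90 // 10 = 9
Final: R1 = 9

9


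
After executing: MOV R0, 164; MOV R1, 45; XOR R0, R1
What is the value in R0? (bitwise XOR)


Register state trace:
  MOV R0, 164  → R0 = 164 (0b10100100)
  MOV R1, 45  → R1 = 45 (0b00101101)
  XOR R0, R1  → R0 = 164 XOR 45 = 137 (0b10001001)
Final: R0 = 137

137


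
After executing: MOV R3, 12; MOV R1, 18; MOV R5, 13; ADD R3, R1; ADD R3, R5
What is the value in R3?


Register state trace:
  MOV R3, 12  → R3 = 12
  MOV R1, 18  → R1 = 18
  MOV R5, 13  → R5 = 13
  ADD R3, R1  → R3 = 12 + 18 = 30
  ADD R3, R5  → R3 = 30 + 13 = 43
Final: R3 = 43

43


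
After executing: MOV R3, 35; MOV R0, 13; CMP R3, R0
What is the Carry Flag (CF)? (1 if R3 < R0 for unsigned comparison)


Register state trace:
  MOV R3, 35  → R3 = 35
  MOV R0, 13  → R0 = 13
  CMP R3, R0  → unsigned 35 - 13: no borrow
  35 >= 13, so CF = 0
CF = 0

0


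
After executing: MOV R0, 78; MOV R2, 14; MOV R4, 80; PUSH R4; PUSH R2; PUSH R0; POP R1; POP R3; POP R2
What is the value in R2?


Stack trace (top is rightmost):
  MOV R0, 78  → R0 = 78
  MOV R2, 14  → R2 = 14
  MOV R4, 80  → R4 = 80
  PUSH R4  → stack: [80]
  PUSH R2  → stack: [80, 14]
  PUSH R0  → stack: [80, 14, 78]
  POP R1  → R1 = 78, stack: [80, 14]
  POP R3  → R3 = 14, stack: [80]
  POP R2  → R2 = 80, stack: []
Final: R2 = 80

80


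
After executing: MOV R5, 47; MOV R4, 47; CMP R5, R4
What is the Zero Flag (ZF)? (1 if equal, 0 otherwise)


Register state trace:
  MOV R5, 47  → R5 = 47
  MOV R4, 47  → R4 = 47
  CMP R5, R4  → computes 47 - 47 = 0
  Result is zero, so values are equal
ZF = 1

1


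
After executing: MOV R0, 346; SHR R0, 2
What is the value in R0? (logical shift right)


Register state trace:
  MOV R0, 346  → R0 = 346
  SHR R0, 2  → R0 = 346 >> 2 = 346 // 2^2 = 86
Final: R0 = 86

86


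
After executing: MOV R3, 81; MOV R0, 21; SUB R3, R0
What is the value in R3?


Register state trace:
  MOV R3, 81  → R3 = 81
  MOV R0, 21  → R0 = 21
  SUB R3, R0  → R3 = 81 - 21 = 60
Final: R3 = 60

60


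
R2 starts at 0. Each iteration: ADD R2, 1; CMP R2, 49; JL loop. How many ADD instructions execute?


Loop trace (R2 starts at 0, target 49, step 1):
  ADD #1: R2 = 0 + 1 = 1  → 1 < 49, loop
  ADD #2: R2 = 1 + 1 = 2  → 2 < 49, loop
  ADD #3: R2 = 2 + 1 = 3  → 3 < 49, loop
  ADD #4: R2 = 3 + 1 = 4  → 4 < 49, loop
  ADD #5: R2 = 4 + 1 = 5  → 5 < 49, loop
  ADD #6: R2 = 5 + 1 = 6  → 6 < 49, loop
  ADD #7: R2 = 6 + 1 = 7  → 7 < 49, loop
  ADD #8: R2 = 7 + 1 = 8  → 8 < 49, loop
  ADD #9: R2 = 8 + 1 = 9  → 9 < 49, loop
  ADD #10: R2 = 9 + 1 = 10  → 10 < 49, loop
  ADD #11: R2 = 10 + 1 = 11  → 11 < 49, loop
  ADD #12: R2 = 11 + 1 = 12  → 12 < 49, loop
  ADD #13: R2 = 12 + 1 = 13  → 13 < 49, loop
  ADD #14: R2 = 13 + 1 = 14  → 14 < 49, loop
  ADD #15: R2 = 14 + 1 = 15  → 15 < 49, loop
  ADD #16: R2 = 15 + 1 = 16  → 16 < 49, loop
  ADD #17: R2 = 16 + 1 = 17  → 17 < 49, loop
  ADD #18: R2 = 17 + 1 = 18  → 18 < 49, loop
  ADD #19: R2 = 18 + 1 = 19  → 19 < 49, loop
  ADD #20: R2 = 19 + 1 = 20  → 20 < 49, loop
  ADD #21: R2 = 20 + 1 = 21  → 21 < 49, loop
  ADD #22: R2 = 21 + 1 = 22  → 22 < 49, loop
  ADD #23: R2 = 22 + 1 = 23  → 23 < 49, loop
  ADD #24: R2 = 23 + 1 = 24  → 24 < 49, loop
  ADD #25: R2 = 24 + 1 = 25  → 25 < 49, loop
  ADD #26: R2 = 25 + 1 = 26  → 26 < 49, loop
  ADD #27: R2 = 26 + 1 = 27  → 27 < 49, loop
  ADD #28: R2 = 27 + 1 = 28  → 28 < 49, loop
  ADD #29: R2 = 28 + 1 = 29  → 29 < 49, loop
  ADD #30: R2 = 29 + 1 = 30  → 30 < 49, loop
  ADD #31: R2 = 30 + 1 = 31  → 31 < 49, loop
  ADD #32: R2 = 31 + 1 = 32  → 32 < 49, loop
  ADD #33: R2 = 32 + 1 = 33  → 33 < 49, loop
  ADD #34: R2 = 33 + 1 = 34  → 34 < 49, loop
  ADD #35: R2 = 34 + 1 = 35  → 35 < 49, loop
  ADD #36: R2 = 35 + 1 = 36  → 36 < 49, loop
  ADD #37: R2 = 36 + 1 = 37  → 37 < 49, loop
  ADD #38: R2 = 37 + 1 = 38  → 38 < 49, loop
  ADD #39: R2 = 38 + 1 = 39  → 39 < 49, loop
  ADD #40: R2 = 39 + 1 = 40  → 40 < 49, loop
  ADD #41: R2 = 40 + 1 = 41  → 41 < 49, loop
  ADD #42: R2 = 41 + 1 = 42  → 42 < 49, loop
  ADD #43: R2 = 42 + 1 = 43  → 43 < 49, loop
  ADD #44: R2 = 43 + 1 = 44  → 44 < 49, loop
  ADD #45: R2 = 44 + 1 = 45  → 45 < 49, loop
  ADD #46: R2 = 45 + 1 = 46  → 46 < 49, loop
  ADD #47: R2 = 46 + 1 = 47  → 47 < 49, loop
  ADD #48: R2 = 47 + 1 = 48  → 48 < 49, loop
  ADD #49: R2 = 48 + 1 = 49  → 49 >= 49, exit
Total ADD instructions: 49

49


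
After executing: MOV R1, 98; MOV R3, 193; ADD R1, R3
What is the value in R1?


Register state trace:
  MOV R1, 98  → R1 = 98
  MOV R3, 193  → R3 = 193
  ADD R1, R3  → R1 = 98 + 193 = 291
Final: R1 = 291

291


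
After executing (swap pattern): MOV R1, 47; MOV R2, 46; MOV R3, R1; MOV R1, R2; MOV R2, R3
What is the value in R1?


Register state trace (swap pattern):
  MOV R1, 47  → R1 = 47
  MOV R2, 46  → R2 = 46
  MOV R3, R1  → R3 = 47  (save R1)
  MOV R1, R2  → R1 = 46  (R1 gets R2's value)
  MOV R2, R3  → R2 = 47  (R2 gets saved value)
Final: R1 = 46

46


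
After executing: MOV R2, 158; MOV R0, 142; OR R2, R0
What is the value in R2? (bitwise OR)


Register state trace:
  MOV R2, 158  → R2 = 158 (0b10011110)
  MOV R0, 142  → R0 = 142 (0b10001110)
  OR R2, R0   → R2 = 158 OR 142 = 158 (0b10011110)
Final: R2 = 158

158


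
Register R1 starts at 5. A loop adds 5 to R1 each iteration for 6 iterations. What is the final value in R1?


Starting value: R1 = 5
  Iter 1: R1 = 5 + 5 = 10
  Iter 2: R1 = 10 + 5 = 15
  Iter 3: R1 = 15 + 5 = 20
  Iter 4: R1 = 20 + 5 = 25
  Iter 5: R1 = 25 + 5 = 30
  Iter 6: R1 = 30 + 5 = 35
Final: R1 = 35

35


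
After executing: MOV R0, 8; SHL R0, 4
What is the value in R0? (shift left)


Register state trace:
  MOV R0, 8  → R0 = 8
  SHL R0, 4  → R0 = 8 << 4 = 8 * 2^4 = 128
Final: R0 = 128

128


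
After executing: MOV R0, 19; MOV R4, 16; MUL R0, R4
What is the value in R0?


Register state trace:
  MOV R0, 19  → R0 = 19
  MOV R4, 16  → R4 = 16
  MUL R0, R4  → R0 = 19 * 16 = 304
Final: R0 = 304

304


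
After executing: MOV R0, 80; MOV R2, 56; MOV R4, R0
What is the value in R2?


Register state trace:
  MOV R0, 80  → R0 = 80
  MOV R2, 56  → R2 = 56
  MOV R4, R0  → R4 = 80
Final: R2 = 56

56


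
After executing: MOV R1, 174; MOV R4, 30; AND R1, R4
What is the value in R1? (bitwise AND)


Register state trace:
  MOV R1, 174  → R1 = 174 (0b10101110)
  MOV R4, 30  → R4 = 30 (0b00011110)
  AND R1, R4  → R1 = 174 AND 30 = 14 (0b00001110)
Final: R1 = 14

14


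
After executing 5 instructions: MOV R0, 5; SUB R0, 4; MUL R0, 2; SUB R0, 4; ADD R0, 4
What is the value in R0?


Register state trace:
  MOV R0, 5  → R0 = 5
  SUB R0, 4  → R0 = 5 - 4 = 1
  MUL R0, 2  → R0 = 1 * 2 = 2
  SUB R0, 4  → R0 = 2 - 4 = -2
  ADD R0, 4  → R0 = -2 + 4 = 2
Final: R0 = 2

2


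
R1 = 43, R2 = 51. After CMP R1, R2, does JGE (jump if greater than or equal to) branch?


Trace:
  R1 = 43, R2 = 51
  CMP R1, R2  → compares 43 vs 51
  JGE checks: is 43 greater than or equal to 51?
  43 < 51, so condition is false
Branch taken: No

No


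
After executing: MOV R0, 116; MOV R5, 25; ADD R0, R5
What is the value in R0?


Register state trace:
  MOV R0, 116  → R0 = 116
  MOV R5, 25  → R5 = 25
  ADD R0, R5  → R0 = 116 + 25 = 141
Final: R0 = 141

141


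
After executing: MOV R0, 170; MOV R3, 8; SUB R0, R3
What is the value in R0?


Register state trace:
  MOV R0, 170  → R0 = 170
  MOV R3, 8  → R3 = 8
  SUB R0, R3  → R0 = 170 - 8 = 162
Final: R0 = 162

162


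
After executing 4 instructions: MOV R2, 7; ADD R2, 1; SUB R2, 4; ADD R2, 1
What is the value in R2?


Register state trace:
  MOV R2, 7  → R2 = 7
  ADD R2, 1  → R2 = 7 + 1 = 8
  SUB R2, 4  → R2 = 8 - 4 = 4
  ADD R2, 1  → R2 = 4 + 1 = 5
Final: R2 = 5

5


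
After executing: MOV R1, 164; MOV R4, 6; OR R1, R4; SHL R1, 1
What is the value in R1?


Register state trace:
  MOV R1, 164  → R1 = 164 (0b10100100)
  MOV R4, 6  → R4 = 6 (0b00000110)
  OR R1, R4  → R1 = 164 OR 6 = 166 (0b10100110)
  SHL R1, 1  → R1 = 166 << 1 = 332
Final: R1 = 332

332


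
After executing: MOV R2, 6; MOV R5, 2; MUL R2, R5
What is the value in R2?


Register state trace:
  MOV R2, 6  → R2 = 6
  MOV R5, 2  → R5 = 2
  MUL R2, R5  → R2 = 6 * 2 = 12
Final: R2 = 12

12


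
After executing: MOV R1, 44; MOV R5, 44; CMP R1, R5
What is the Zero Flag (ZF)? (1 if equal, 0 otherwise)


Register state trace:
  MOV R1, 44  → R1 = 44
  MOV R5, 44  → R5 = 44
  CMP R1, R5  → computes 44 - 44 = 0
  Result is zero, so values are equal
ZF = 1

1


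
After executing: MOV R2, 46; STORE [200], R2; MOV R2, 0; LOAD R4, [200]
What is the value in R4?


Register and memory trace:
  MOV R2, 46  → R2 = 46
  STORE [200], R2  → mem[200] = 46
  MOV R2, 0  → R2 = 0
  LOAD R4, [200]  → R4 = mem[200] = 46
Final: R4 = 46

46


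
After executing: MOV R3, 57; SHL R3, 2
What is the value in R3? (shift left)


Register state trace:
  MOV R3, 57  → R3 = 57
  SHL R3, 2  → R3 = 57 << 2 = 57 * 2^2 = 228
Final: R3 = 228

228


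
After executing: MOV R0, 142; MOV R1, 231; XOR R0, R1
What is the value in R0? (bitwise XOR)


Register state trace:
  MOV R0, 142  → R0 = 142 (0b10001110)
  MOV R1, 231  → R1 = 231 (0b11100111)
  XOR R0, R1  → R0 = 142 XOR 231 = 105 (0b01101001)
Final: R0 = 105

105


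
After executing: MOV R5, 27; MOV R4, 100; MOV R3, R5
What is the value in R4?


Register state trace:
  MOV R5, 27  → R5 = 27
  MOV R4, 100  → R4 = 100
  MOV R3, R5  → R3 = 27
Final: R4 = 100

100


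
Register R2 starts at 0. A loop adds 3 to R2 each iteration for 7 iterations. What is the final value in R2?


Starting value: R2 = 0
  Iter 1: R2 = 0 + 3 = 3
  Iter 2: R2 = 3 + 3 = 6
  Iter 3: R2 = 6 + 3 = 9
  Iter 4: R2 = 9 + 3 = 12
  Iter 5: R2 = 12 + 3 = 15
  Iter 6: R2 = 15 + 3 = 18
  Iter 7: R2 = 18 + 3 = 21
Final: R2 = 21

21


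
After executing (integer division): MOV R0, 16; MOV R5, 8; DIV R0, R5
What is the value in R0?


Register state trace:
  MOV R0, 16  → R0 = 16
  MOV R5, 8  → R5 = 8
  DIV R0, R5  → R0 = 16 // 8 = 2
Final: R0 = 2

2


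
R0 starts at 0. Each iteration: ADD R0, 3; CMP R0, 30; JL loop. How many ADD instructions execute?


Loop trace (R0 starts at 0, target 30, step 3):
  ADD #1: R0 = 0 + 3 = 3  → 3 < 30, loop
  ADD #2: R0 = 3 + 3 = 6  → 6 < 30, loop
  ADD #3: R0 = 6 + 3 = 9  → 9 < 30, loop
  ADD #4: R0 = 9 + 3 = 12  → 12 < 30, loop
  ADD #5: R0 = 12 + 3 = 15  → 15 < 30, loop
  ADD #6: R0 = 15 + 3 = 18  → 18 < 30, loop
  ADD #7: R0 = 18 + 3 = 21  → 21 < 30, loop
  ADD #8: R0 = 21 + 3 = 24  → 24 < 30, loop
  ADD #9: R0 = 24 + 3 = 27  → 27 < 30, loop
  ADD #10: R0 = 27 + 3 = 30  → 30 >= 30, exit
Total ADD instructions: 10

10


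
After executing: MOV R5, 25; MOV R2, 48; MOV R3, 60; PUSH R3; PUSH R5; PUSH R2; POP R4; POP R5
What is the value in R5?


Stack trace (top is rightmost):
  MOV R5, 25  → R5 = 25
  MOV R2, 48  → R2 = 48
  MOV R3, 60  → R3 = 60
  PUSH R3  → stack: [60]
  PUSH R5  → stack: [60, 25]
  PUSH R2  → stack: [60, 25, 48]
  POP R4  → R4 = 48, stack: [60, 25]
  POP R5  → R5 = 25, stack: [60]
Final: R5 = 25

25


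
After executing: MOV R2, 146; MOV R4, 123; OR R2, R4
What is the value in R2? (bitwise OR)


Register state trace:
  MOV R2, 146  → R2 = 146 (0b10010010)
  MOV R4, 123  → R4 = 123 (0b01111011)
  OR R2, R4   → R2 = 146 OR 123 = 251 (0b11111011)
Final: R2 = 251

251


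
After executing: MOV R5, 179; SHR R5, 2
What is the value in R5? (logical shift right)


Register state trace:
  MOV R5, 179  → R5 = 179
  SHR R5, 2  → R5 = 179 >> 2 = 179 // 2^2 = 44
Final: R5 = 44

44


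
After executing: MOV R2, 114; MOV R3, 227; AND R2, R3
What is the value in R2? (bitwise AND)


Register state trace:
  MOV R2, 114  → R2 = 114 (0b01110010)
  MOV R3, 227  → R3 = 227 (0b11100011)
  AND R2, R3  → R2 = 114 AND 227 = 98 (0b01100010)
Final: R2 = 98

98


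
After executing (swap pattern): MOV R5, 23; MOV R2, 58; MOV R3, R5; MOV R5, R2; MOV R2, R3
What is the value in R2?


Register state trace (swap pattern):
  MOV R5, 23  → R5 = 23
  MOV R2, 58  → R2 = 58
  MOV R3, R5  → R3 = 23  (save R5)
  MOV R5, R2  → R5 = 58  (R5 gets R2's value)
  MOV R2, R3  → R2 = 23  (R2 gets saved value)
Final: R2 = 23

23


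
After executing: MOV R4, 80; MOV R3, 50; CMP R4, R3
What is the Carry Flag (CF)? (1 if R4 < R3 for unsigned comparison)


Register state trace:
  MOV R4, 80  → R4 = 80
  MOV R3, 50  → R3 = 50
  CMP R4, R3  → unsigned 80 - 50: no borrow
  80 >= 50, so CF = 0
CF = 0

0


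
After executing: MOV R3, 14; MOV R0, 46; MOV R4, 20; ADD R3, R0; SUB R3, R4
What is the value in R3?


Register state trace:
  MOV R3, 14  → R3 = 14
  MOV R0, 46  → R0 = 46
  MOV R4, 20  → R4 = 20
  ADD R3, R0  → R3 = 14 + 46 = 60
  SUB R3, R4  → R3 = 60 - 20 = 40
Final: R3 = 40

40


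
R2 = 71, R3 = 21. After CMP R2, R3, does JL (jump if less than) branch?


Trace:
  R2 = 71, R3 = 21
  CMP R2, R3  → compares 71 vs 21
  JL checks: is 71 less than 21?
  71 > 21, so condition is false
Branch taken: No

No


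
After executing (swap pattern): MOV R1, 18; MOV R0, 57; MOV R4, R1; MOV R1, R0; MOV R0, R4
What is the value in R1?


Register state trace (swap pattern):
  MOV R1, 18  → R1 = 18
  MOV R0, 57  → R0 = 57
  MOV R4, R1  → R4 = 18  (save R1)
  MOV R1, R0  → R1 = 57  (R1 gets R0's value)
  MOV R0, R4  → R0 = 18  (R0 gets saved value)
Final: R1 = 57

57


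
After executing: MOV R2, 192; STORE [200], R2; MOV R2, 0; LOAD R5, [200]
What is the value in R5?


Register and memory trace:
  MOV R2, 192  → R2 = 192
  STORE [200], R2  → mem[200] = 192
  MOV R2, 0  → R2 = 0
  LOAD R5, [200]  → R5 = mem[200] = 192
Final: R5 = 192

192


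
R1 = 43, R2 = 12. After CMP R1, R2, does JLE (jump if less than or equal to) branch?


Trace:
  R1 = 43, R2 = 12
  CMP R1, R2  → compares 43 vs 12
  JLE checks: is 43 less than or equal to 12?
  43 > 12, so condition is false
Branch taken: No

No


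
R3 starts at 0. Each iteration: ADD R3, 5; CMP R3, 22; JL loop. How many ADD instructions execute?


Loop trace (R3 starts at 0, target 22, step 5):
  ADD #1: R3 = 0 + 5 = 5  → 5 < 22, loop
  ADD #2: R3 = 5 + 5 = 10  → 10 < 22, loop
  ADD #3: R3 = 10 + 5 = 15  → 15 < 22, loop
  ADD #4: R3 = 15 + 5 = 20  → 20 < 22, loop
  ADD #5: R3 = 20 + 5 = 25  → 25 >= 22, exit
Total ADD instructions: 5

5


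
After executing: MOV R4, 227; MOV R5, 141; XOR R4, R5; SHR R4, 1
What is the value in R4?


Register state trace:
  MOV R4, 227  → R4 = 227 (0b11100011)
  MOV R5, 141  → R5 = 141 (0b10001101)
  XOR R4, R5  → R4 = 227 XOR 141 = 110 (0b01101110)
  SHR R4, 1  → R4 = 110 >> 1 = 55
Final: R4 = 55

55


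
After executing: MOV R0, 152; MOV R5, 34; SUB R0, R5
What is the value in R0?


Register state trace:
  MOV R0, 152  → R0 = 152
  MOV R5, 34  → R5 = 34
  SUB R0, R5  → R0 = 152 - 34 = 118
Final: R0 = 118

118


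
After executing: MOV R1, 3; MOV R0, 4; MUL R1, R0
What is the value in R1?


Register state trace:
  MOV R1, 3  → R1 = 3
  MOV R0, 4  → R0 = 4
  MUL R1, R0  → R1 = 3 * 4 = 12
Final: R1 = 12

12


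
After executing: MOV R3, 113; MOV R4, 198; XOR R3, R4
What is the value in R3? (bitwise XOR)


Register state trace:
  MOV R3, 113  → R3 = 113 (0b01110001)
  MOV R4, 198  → R4 = 198 (0b11000110)
  XOR R3, R4  → R3 = 113 XOR 198 = 183 (0b10110111)
Final: R3 = 183

183


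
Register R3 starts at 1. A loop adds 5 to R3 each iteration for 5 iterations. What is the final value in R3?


Starting value: R3 = 1
  Iter 1: R3 = 1 + 5 = 6
  Iter 2: R3 = 6 + 5 = 11
  Iter 3: R3 = 11 + 5 = 16
  Iter 4: R3 = 16 + 5 = 21
  Iter 5: R3 = 21 + 5 = 26
Final: R3 = 26

26


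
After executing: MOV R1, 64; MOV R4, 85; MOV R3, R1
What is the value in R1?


Register state trace:
  MOV R1, 64  → R1 = 64
  MOV R4, 85  → R4 = 85
  MOV R3, R1  → R3 = 64
Final: R1 = 64

64


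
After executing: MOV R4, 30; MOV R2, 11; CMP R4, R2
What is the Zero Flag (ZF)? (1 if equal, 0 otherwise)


Register state trace:
  MOV R4, 30  → R4 = 30
  MOV R2, 11  → R2 = 11
  CMP R4, R2  → computes 30 - 11 = 19
  Result is nonzero, so values are not equal
ZF = 0

0


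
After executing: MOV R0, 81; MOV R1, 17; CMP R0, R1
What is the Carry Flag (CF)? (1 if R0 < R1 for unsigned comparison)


Register state trace:
  MOV R0, 81  → R0 = 81
  MOV R1, 17  → R1 = 17
  CMP R0, R1  → unsigned 81 - 17: no borrow
  81 >= 17, so CF = 0
CF = 0

0


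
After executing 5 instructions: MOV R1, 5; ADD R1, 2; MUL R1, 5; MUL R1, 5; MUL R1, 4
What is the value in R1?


Register state trace:
  MOV R1, 5  → R1 = 5
  ADD R1, 2  → R1 = 5 + 2 = 7
  MUL R1, 5  → R1 = 7 * 5 = 35
  MUL R1, 5  → R1 = 35 * 5 = 175
  MUL R1, 4  → R1 = 175 * 4 = 700
Final: R1 = 700

700


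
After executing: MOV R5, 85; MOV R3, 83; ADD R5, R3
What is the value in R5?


Register state trace:
  MOV R5, 85  → R5 = 85
  MOV R3, 83  → R3 = 83
  ADD R5, R3  → R5 = 85 + 83 = 168
Final: R5 = 168

168


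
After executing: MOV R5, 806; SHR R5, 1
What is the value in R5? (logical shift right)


Register state trace:
  MOV R5, 806  → R5 = 806
  SHR R5, 1  → R5 = 806 >> 1 = 806 // 2^1 = 403
Final: R5 = 403

403


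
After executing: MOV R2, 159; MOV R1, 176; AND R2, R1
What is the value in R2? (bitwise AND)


Register state trace:
  MOV R2, 159  → R2 = 159 (0b10011111)
  MOV R1, 176  → R1 = 176 (0b10110000)
  AND R2, R1  → R2 = 159 AND 176 = 144 (0b10010000)
Final: R2 = 144

144


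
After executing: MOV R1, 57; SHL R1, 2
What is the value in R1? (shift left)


Register state trace:
  MOV R1, 57  → R1 = 57
  SHL R1, 2  → R1 = 57 << 2 = 57 * 2^2 = 228
Final: R1 = 228

228


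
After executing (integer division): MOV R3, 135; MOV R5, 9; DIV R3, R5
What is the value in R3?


Register state trace:
  MOV R3, 135  → R3 = 135
  MOV R5, 9  → R5 = 9
  DIV R3, R5  → R3 = 135 // 9 = 15
Final: R3 = 15

15


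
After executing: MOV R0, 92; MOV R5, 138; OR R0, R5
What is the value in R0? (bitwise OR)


Register state trace:
  MOV R0, 92  → R0 = 92 (0b01011100)
  MOV R5, 138  → R5 = 138 (0b10001010)
  OR R0, R5   → R0 = 92 OR 138 = 222 (0b11011110)
Final: R0 = 222

222


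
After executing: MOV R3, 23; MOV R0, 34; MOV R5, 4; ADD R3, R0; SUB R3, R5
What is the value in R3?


Register state trace:
  MOV R3, 23  → R3 = 23
  MOV R0, 34  → R0 = 34
  MOV R5, 4  → R5 = 4
  ADD R3, R0  → R3 = 23 + 34 = 57
  SUB R3, R5  → R3 = 57 - 4 = 53
Final: R3 = 53

53


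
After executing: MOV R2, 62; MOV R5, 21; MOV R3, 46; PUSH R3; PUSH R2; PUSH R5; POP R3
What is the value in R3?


Stack trace (top is rightmost):
  MOV R2, 62  → R2 = 62
  MOV R5, 21  → R5 = 21
  MOV R3, 46  → R3 = 46
  PUSH R3  → stack: [46]
  PUSH R2  → stack: [46, 62]
  PUSH R5  → stack: [46, 62, 21]
  POP R3  → R3 = 21, stack: [46, 62]
Final: R3 = 21

21


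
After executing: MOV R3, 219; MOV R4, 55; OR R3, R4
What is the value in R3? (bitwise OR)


Register state trace:
  MOV R3, 219  → R3 = 219 (0b11011011)
  MOV R4, 55  → R4 = 55 (0b00110111)
  OR R3, R4   → R3 = 219 OR 55 = 255 (0b11111111)
Final: R3 = 255

255


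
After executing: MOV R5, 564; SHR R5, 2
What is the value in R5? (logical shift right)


Register state trace:
  MOV R5, 564  → R5 = 564
  SHR R5, 2  → R5 = 564 >> 2 = 564 // 2^2 = 141
Final: R5 = 141

141


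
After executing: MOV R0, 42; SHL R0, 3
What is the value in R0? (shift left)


Register state trace:
  MOV R0, 42  → R0 = 42
  SHL R0, 3  → R0 = 42 << 3 = 42 * 2^3 = 336
Final: R0 = 336

336


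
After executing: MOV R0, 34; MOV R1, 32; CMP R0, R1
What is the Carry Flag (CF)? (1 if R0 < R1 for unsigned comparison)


Register state trace:
  MOV R0, 34  → R0 = 34
  MOV R1, 32  → R1 = 32
  CMP R0, R1  → unsigned 34 - 32: no borrow
  34 >= 32, so CF = 0
CF = 0

0


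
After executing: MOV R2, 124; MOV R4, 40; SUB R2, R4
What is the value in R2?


Register state trace:
  MOV R2, 124  → R2 = 124
  MOV R4, 40  → R4 = 40
  SUB R2, R4  → R2 = 124 - 40 = 84
Final: R2 = 84

84


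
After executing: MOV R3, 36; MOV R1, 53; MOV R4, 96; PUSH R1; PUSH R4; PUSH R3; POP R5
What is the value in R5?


Stack trace (top is rightmost):
  MOV R3, 36  → R3 = 36
  MOV R1, 53  → R1 = 53
  MOV R4, 96  → R4 = 96
  PUSH R1  → stack: [53]
  PUSH R4  → stack: [53, 96]
  PUSH R3  → stack: [53, 96, 36]
  POP R5  → R5 = 36, stack: [53, 96]
Final: R5 = 36

36


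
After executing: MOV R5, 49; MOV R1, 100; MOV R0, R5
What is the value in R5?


Register state trace:
  MOV R5, 49  → R5 = 49
  MOV R1, 100  → R1 = 100
  MOV R0, R5  → R0 = 49
Final: R5 = 49

49


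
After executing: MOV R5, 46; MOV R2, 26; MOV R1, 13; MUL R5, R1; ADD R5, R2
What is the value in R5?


Register state trace:
  MOV R5, 46  → R5 = 46
  MOV R2, 26  → R2 = 26
  MOV R1, 13  → R1 = 13
  MUL R5, R1  → R5 = 46 * 13 = 598
  ADD R5, R2  → R5 = 598 + 26 = 624
Final: R5 = 624

624


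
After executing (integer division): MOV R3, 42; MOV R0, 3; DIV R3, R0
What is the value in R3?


Register state trace:
  MOV R3, 42  → R3 = 42
  MOV R0, 3  → R0 = 3
  DIV R3, R0  → R3 = 42 // 3 = 14
Final: R3 = 14

14


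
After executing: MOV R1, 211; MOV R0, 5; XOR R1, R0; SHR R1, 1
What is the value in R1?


Register state trace:
  MOV R1, 211  → R1 = 211 (0b11010011)
  MOV R0, 5  → R0 = 5 (0b00000101)
  XOR R1, R0  → R1 = 211 XOR 5 = 214 (0b11010110)
  SHR R1, 1  → R1 = 214 >> 1 = 107
Final: R1 = 107

107


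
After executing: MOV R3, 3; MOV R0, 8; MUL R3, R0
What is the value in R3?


Register state trace:
  MOV R3, 3  → R3 = 3
  MOV R0, 8  → R0 = 8
  MUL R3, R0  → R3 = 3 * 8 = 24
Final: R3 = 24

24


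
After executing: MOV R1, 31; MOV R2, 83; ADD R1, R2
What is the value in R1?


Register state trace:
  MOV R1, 31  → R1 = 31
  MOV R2, 83  → R2 = 83
  ADD R1, R2  → R1 = 31 + 83 = 114
Final: R1 = 114

114


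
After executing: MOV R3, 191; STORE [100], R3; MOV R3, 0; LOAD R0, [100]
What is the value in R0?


Register and memory trace:
  MOV R3, 191  → R3 = 191
  STORE [100], R3  → mem[100] = 191
  MOV R3, 0  → R3 = 0
  LOAD R0, [100]  → R0 = mem[100] = 191
Final: R0 = 191

191


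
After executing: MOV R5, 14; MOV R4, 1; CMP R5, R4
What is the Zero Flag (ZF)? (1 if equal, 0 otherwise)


Register state trace:
  MOV R5, 14  → R5 = 14
  MOV R4, 1  → R4 = 1
  CMP R5, R4  → computes 14 - 1 = 13
  Result is nonzero, so values are not equal
ZF = 0

0


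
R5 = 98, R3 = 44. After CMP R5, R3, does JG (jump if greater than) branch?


Trace:
  R5 = 98, R3 = 44
  CMP R5, R3  → compares 98 vs 44
  JG checks: is 98 greater than 44?
  98 > 44, so condition is true
Branch taken: Yes

Yes


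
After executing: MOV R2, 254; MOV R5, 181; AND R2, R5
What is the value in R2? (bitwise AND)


Register state trace:
  MOV R2, 254  → R2 = 254 (0b11111110)
  MOV R5, 181  → R5 = 181 (0b10110101)
  AND R2, R5  → R2 = 254 AND 181 = 180 (0b10110100)
Final: R2 = 180

180


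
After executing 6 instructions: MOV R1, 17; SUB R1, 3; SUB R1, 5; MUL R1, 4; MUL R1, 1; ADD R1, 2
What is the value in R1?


Register state trace:
  MOV R1, 17  → R1 = 17
  SUB R1, 3  → R1 = 17 - 3 = 14
  SUB R1, 5  → R1 = 14 - 5 = 9
  MUL R1, 4  → R1 = 9 * 4 = 36
  MUL R1, 1  → R1 = 36 * 1 = 36
  ADD R1, 2  → R1 = 36 + 2 = 38
Final: R1 = 38

38


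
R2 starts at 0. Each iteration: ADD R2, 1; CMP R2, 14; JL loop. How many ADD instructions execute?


Loop trace (R2 starts at 0, target 14, step 1):
  ADD #1: R2 = 0 + 1 = 1  → 1 < 14, loop
  ADD #2: R2 = 1 + 1 = 2  → 2 < 14, loop
  ADD #3: R2 = 2 + 1 = 3  → 3 < 14, loop
  ADD #4: R2 = 3 + 1 = 4  → 4 < 14, loop
  ADD #5: R2 = 4 + 1 = 5  → 5 < 14, loop
  ADD #6: R2 = 5 + 1 = 6  → 6 < 14, loop
  ADD #7: R2 = 6 + 1 = 7  → 7 < 14, loop
  ADD #8: R2 = 7 + 1 = 8  → 8 < 14, loop
  ADD #9: R2 = 8 + 1 = 9  → 9 < 14, loop
  ADD #10: R2 = 9 + 1 = 10  → 10 < 14, loop
  ADD #11: R2 = 10 + 1 = 11  → 11 < 14, loop
  ADD #12: R2 = 11 + 1 = 12  → 12 < 14, loop
  ADD #13: R2 = 12 + 1 = 13  → 13 < 14, loop
  ADD #14: R2 = 13 + 1 = 14  → 14 >= 14, exit
Total ADD instructions: 14

14


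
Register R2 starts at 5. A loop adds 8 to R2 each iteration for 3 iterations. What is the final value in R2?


Starting value: R2 = 5
  Iter 1: R2 = 5 + 8 = 13
  Iter 2: R2 = 13 + 8 = 21
  Iter 3: R2 = 21 + 8 = 29
Final: R2 = 29

29


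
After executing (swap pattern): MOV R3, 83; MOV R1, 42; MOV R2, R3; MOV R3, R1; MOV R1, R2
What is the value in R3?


Register state trace (swap pattern):
  MOV R3, 83  → R3 = 83
  MOV R1, 42  → R1 = 42
  MOV R2, R3  → R2 = 83  (save R3)
  MOV R3, R1  → R3 = 42  (R3 gets R1's value)
  MOV R1, R2  → R1 = 83  (R1 gets saved value)
Final: R3 = 42

42


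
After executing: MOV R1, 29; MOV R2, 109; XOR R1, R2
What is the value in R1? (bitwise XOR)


Register state trace:
  MOV R1, 29  → R1 = 29 (0b00011101)
  MOV R2, 109  → R2 = 109 (0b01101101)
  XOR R1, R2  → R1 = 29 XOR 109 = 112 (0b01110000)
Final: R1 = 112

112


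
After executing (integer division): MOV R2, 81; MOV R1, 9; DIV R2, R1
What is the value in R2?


Register state trace:
  MOV R2, 81  → R2 = 81
  MOV R1, 9  → R1 = 9
  DIV R2, R1  → R2 = 81 // 9 = 9
Final: R2 = 9

9


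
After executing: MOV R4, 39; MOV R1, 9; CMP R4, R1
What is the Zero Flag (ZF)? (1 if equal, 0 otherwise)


Register state trace:
  MOV R4, 39  → R4 = 39
  MOV R1, 9  → R1 = 9
  CMP R4, R1  → computes 39 - 9 = 30
  Result is nonzero, so values are not equal
ZF = 0

0


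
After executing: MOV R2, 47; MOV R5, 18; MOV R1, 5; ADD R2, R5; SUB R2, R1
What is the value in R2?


Register state trace:
  MOV R2, 47  → R2 = 47
  MOV R5, 18  → R5 = 18
  MOV R1, 5  → R1 = 5
  ADD R2, R5  → R2 = 47 + 18 = 65
  SUB R2, R1  → R2 = 65 - 5 = 60
Final: R2 = 60

60


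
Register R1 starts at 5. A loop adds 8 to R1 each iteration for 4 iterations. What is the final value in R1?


Starting value: R1 = 5
  Iter 1: R1 = 5 + 8 = 13
  Iter 2: R1 = 13 + 8 = 21
  Iter 3: R1 = 21 + 8 = 29
  Iter 4: R1 = 29 + 8 = 37
Final: R1 = 37

37


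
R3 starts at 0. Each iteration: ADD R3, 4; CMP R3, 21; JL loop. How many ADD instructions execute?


Loop trace (R3 starts at 0, target 21, step 4):
  ADD #1: R3 = 0 + 4 = 4  → 4 < 21, loop
  ADD #2: R3 = 4 + 4 = 8  → 8 < 21, loop
  ADD #3: R3 = 8 + 4 = 12  → 12 < 21, loop
  ADD #4: R3 = 12 + 4 = 16  → 16 < 21, loop
  ADD #5: R3 = 16 + 4 = 20  → 20 < 21, loop
  ADD #6: R3 = 20 + 4 = 24  → 24 >= 21, exit
Total ADD instructions: 6

6


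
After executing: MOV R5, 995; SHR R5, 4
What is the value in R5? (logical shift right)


Register state trace:
  MOV R5, 995  → R5 = 995
  SHR R5, 4  → R5 = 995 >> 4 = 995 // 2^4 = 62
Final: R5 = 62

62


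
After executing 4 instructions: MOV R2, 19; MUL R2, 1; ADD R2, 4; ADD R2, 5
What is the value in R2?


Register state trace:
  MOV R2, 19  → R2 = 19
  MUL R2, 1  → R2 = 19 * 1 = 19
  ADD R2, 4  → R2 = 19 + 4 = 23
  ADD R2, 5  → R2 = 23 + 5 = 28
Final: R2 = 28

28


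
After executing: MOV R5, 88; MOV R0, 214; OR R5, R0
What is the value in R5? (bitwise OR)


Register state trace:
  MOV R5, 88  → R5 = 88 (0b01011000)
  MOV R0, 214  → R0 = 214 (0b11010110)
  OR R5, R0   → R5 = 88 OR 214 = 222 (0b11011110)
Final: R5 = 222

222


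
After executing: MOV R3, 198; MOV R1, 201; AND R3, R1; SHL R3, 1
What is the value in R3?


Register state trace:
  MOV R3, 198  → R3 = 198 (0b11000110)
  MOV R1, 201  → R1 = 201 (0b11001001)
  AND R3, R1  → R3 = 198 AND 201 = 192 (0b11000000)
  SHL R3, 1  → R3 = 192 << 1 = 384
Final: R3 = 384

384


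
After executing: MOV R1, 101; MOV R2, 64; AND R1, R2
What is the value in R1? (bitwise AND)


Register state trace:
  MOV R1, 101  → R1 = 101 (0b01100101)
  MOV R2, 64  → R2 = 64 (0b01000000)
  AND R1, R2  → R1 = 101 AND 64 = 64 (0b01000000)
Final: R1 = 64

64


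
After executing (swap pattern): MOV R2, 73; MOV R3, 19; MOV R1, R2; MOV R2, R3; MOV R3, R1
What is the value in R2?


Register state trace (swap pattern):
  MOV R2, 73  → R2 = 73
  MOV R3, 19  → R3 = 19
  MOV R1, R2  → R1 = 73  (save R2)
  MOV R2, R3  → R2 = 19  (R2 gets R3's value)
  MOV R3, R1  → R3 = 73  (R3 gets saved value)
Final: R2 = 19

19


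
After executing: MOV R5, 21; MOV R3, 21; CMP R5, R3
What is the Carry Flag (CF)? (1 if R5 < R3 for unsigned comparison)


Register state trace:
  MOV R5, 21  → R5 = 21
  MOV R3, 21  → R3 = 21
  CMP R5, R3  → unsigned 21 - 21: no borrow
  21 >= 21, so CF = 0
CF = 0

0


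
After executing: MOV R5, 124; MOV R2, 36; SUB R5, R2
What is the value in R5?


Register state trace:
  MOV R5, 124  → R5 = 124
  MOV R2, 36  → R2 = 36
  SUB R5, R2  → R5 = 124 - 36 = 88
Final: R5 = 88

88


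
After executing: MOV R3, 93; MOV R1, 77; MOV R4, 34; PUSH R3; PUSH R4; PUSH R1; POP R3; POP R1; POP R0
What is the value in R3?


Stack trace (top is rightmost):
  MOV R3, 93  → R3 = 93
  MOV R1, 77  → R1 = 77
  MOV R4, 34  → R4 = 34
  PUSH R3  → stack: [93]
  PUSH R4  → stack: [93, 34]
  PUSH R1  → stack: [93, 34, 77]
  POP R3  → R3 = 77, stack: [93, 34]
  POP R1  → R1 = 34, stack: [93]
  POP R0  → R0 = 93, stack: []
Final: R3 = 77

77


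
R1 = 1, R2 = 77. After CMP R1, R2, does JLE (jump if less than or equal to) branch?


Trace:
  R1 = 1, R2 = 77
  CMP R1, R2  → compares 1 vs 77
  JLE checks: is 1 less than or equal to 77?
  1 < 77, so condition is true
Branch taken: Yes

Yes


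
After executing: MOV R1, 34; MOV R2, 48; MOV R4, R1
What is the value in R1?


Register state trace:
  MOV R1, 34  → R1 = 34
  MOV R2, 48  → R2 = 48
  MOV R4, R1  → R4 = 34
Final: R1 = 34

34


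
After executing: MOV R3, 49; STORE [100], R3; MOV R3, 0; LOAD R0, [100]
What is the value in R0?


Register and memory trace:
  MOV R3, 49  → R3 = 49
  STORE [100], R3  → mem[100] = 49
  MOV R3, 0  → R3 = 0
  LOAD R0, [100]  → R0 = mem[100] = 49
Final: R0 = 49

49


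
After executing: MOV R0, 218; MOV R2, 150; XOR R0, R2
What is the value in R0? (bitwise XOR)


Register state trace:
  MOV R0, 218  → R0 = 218 (0b11011010)
  MOV R2, 150  → R2 = 150 (0b10010110)
  XOR R0, R2  → R0 = 218 XOR 150 = 76 (0b01001100)
Final: R0 = 76

76


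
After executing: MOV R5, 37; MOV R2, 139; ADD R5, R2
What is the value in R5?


Register state trace:
  MOV R5, 37  → R5 = 37
  MOV R2, 139  → R2 = 139
  ADD R5, R2  → R5 = 37 + 139 = 176
Final: R5 = 176

176


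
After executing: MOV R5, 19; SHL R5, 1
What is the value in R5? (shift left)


Register state trace:
  MOV R5, 19  → R5 = 19
  SHL R5, 1  → R5 = 19 << 1 = 19 * 2^1 = 38
Final: R5 = 38

38


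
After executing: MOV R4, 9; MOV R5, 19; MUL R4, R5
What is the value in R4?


Register state trace:
  MOV R4, 9  → R4 = 9
  MOV R5, 19  → R5 = 19
  MUL R4, R5  → R4 = 9 * 19 = 171
Final: R4 = 171

171


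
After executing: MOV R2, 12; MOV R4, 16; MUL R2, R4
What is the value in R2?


Register state trace:
  MOV R2, 12  → R2 = 12
  MOV R4, 16  → R4 = 16
  MUL R2, R4  → R2 = 12 * 16 = 192
Final: R2 = 192

192


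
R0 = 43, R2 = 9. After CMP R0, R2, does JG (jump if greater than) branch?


Trace:
  R0 = 43, R2 = 9
  CMP R0, R2  → compares 43 vs 9
  JG checks: is 43 greater than 9?
  43 > 9, so condition is true
Branch taken: Yes

Yes


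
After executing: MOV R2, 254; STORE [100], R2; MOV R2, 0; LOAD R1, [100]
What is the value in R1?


Register and memory trace:
  MOV R2, 254  → R2 = 254
  STORE [100], R2  → mem[100] = 254
  MOV R2, 0  → R2 = 0
  LOAD R1, [100]  → R1 = mem[100] = 254
Final: R1 = 254

254


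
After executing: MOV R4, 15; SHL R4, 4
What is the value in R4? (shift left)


Register state trace:
  MOV R4, 15  → R4 = 15
  SHL R4, 4  → R4 = 15 << 4 = 15 * 2^4 = 240
Final: R4 = 240

240


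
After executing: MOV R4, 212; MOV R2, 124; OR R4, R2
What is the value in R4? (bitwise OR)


Register state trace:
  MOV R4, 212  → R4 = 212 (0b11010100)
  MOV R2, 124  → R2 = 124 (0b01111100)
  OR R4, R2   → R4 = 212 OR 124 = 252 (0b11111100)
Final: R4 = 252

252


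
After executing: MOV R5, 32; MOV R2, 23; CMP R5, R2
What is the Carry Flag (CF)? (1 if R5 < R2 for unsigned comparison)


Register state trace:
  MOV R5, 32  → R5 = 32
  MOV R2, 23  → R2 = 23
  CMP R5, R2  → unsigned 32 - 23: no borrow
  32 >= 23, so CF = 0
CF = 0

0


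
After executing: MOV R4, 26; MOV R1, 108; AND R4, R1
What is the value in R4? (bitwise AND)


Register state trace:
  MOV R4, 26  → R4 = 26 (0b00011010)
  MOV R1, 108  → R1 = 108 (0b01101100)
  AND R4, R1  → R4 = 26 AND 108 = 8 (0b00001000)
Final: R4 = 8

8


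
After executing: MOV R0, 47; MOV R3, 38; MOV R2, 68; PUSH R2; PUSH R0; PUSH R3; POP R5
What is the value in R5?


Stack trace (top is rightmost):
  MOV R0, 47  → R0 = 47
  MOV R3, 38  → R3 = 38
  MOV R2, 68  → R2 = 68
  PUSH R2  → stack: [68]
  PUSH R0  → stack: [68, 47]
  PUSH R3  → stack: [68, 47, 38]
  POP R5  → R5 = 38, stack: [68, 47]
Final: R5 = 38

38


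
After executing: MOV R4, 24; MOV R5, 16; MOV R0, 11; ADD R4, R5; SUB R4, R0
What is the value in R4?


Register state trace:
  MOV R4, 24  → R4 = 24
  MOV R5, 16  → R5 = 16
  MOV R0, 11  → R0 = 11
  ADD R4, R5  → R4 = 24 + 16 = 40
  SUB R4, R0  → R4 = 40 - 11 = 29
Final: R4 = 29

29


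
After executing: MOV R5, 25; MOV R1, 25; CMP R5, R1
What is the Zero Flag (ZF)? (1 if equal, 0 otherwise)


Register state trace:
  MOV R5, 25  → R5 = 25
  MOV R1, 25  → R1 = 25
  CMP R5, R1  → computes 25 - 25 = 0
  Result is zero, so values are equal
ZF = 1

1


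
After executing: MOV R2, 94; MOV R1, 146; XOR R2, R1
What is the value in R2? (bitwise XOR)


Register state trace:
  MOV R2, 94  → R2 = 94 (0b01011110)
  MOV R1, 146  → R1 = 146 (0b10010010)
  XOR R2, R1  → R2 = 94 XOR 146 = 204 (0b11001100)
Final: R2 = 204

204


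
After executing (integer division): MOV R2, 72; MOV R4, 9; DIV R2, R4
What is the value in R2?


Register state trace:
  MOV R2, 72  → R2 = 72
  MOV R4, 9  → R4 = 9
  DIV R2, R4  → R2 = 72 // 9 = 8
Final: R2 = 8

8


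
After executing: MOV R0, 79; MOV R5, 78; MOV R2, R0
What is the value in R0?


Register state trace:
  MOV R0, 79  → R0 = 79
  MOV R5, 78  → R5 = 78
  MOV R2, R0  → R2 = 79
Final: R0 = 79

79


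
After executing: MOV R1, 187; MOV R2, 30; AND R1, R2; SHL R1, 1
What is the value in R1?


Register state trace:
  MOV R1, 187  → R1 = 187 (0b10111011)
  MOV R2, 30  → R2 = 30 (0b00011110)
  AND R1, R2  → R1 = 187 AND 30 = 26 (0b00011010)
  SHL R1, 1  → R1 = 26 << 1 = 52
Final: R1 = 52

52


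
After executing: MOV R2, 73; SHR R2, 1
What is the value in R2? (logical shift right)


Register state trace:
  MOV R2, 73  → R2 = 73
  SHR R2, 1  → R2 = 73 >> 1 = 73 // 2^1 = 36
Final: R2 = 36

36


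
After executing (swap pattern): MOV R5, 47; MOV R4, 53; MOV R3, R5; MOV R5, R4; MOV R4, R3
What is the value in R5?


Register state trace (swap pattern):
  MOV R5, 47  → R5 = 47
  MOV R4, 53  → R4 = 53
  MOV R3, R5  → R3 = 47  (save R5)
  MOV R5, R4  → R5 = 53  (R5 gets R4's value)
  MOV R4, R3  → R4 = 47  (R4 gets saved value)
Final: R5 = 53

53


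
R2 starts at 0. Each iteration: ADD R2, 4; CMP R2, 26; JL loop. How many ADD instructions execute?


Loop trace (R2 starts at 0, target 26, step 4):
  ADD #1: R2 = 0 + 4 = 4  → 4 < 26, loop
  ADD #2: R2 = 4 + 4 = 8  → 8 < 26, loop
  ADD #3: R2 = 8 + 4 = 12  → 12 < 26, loop
  ADD #4: R2 = 12 + 4 = 16  → 16 < 26, loop
  ADD #5: R2 = 16 + 4 = 20  → 20 < 26, loop
  ADD #6: R2 = 20 + 4 = 24  → 24 < 26, loop
  ADD #7: R2 = 24 + 4 = 28  → 28 >= 26, exit
Total ADD instructions: 7

7


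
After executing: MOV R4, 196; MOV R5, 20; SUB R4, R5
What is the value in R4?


Register state trace:
  MOV R4, 196  → R4 = 196
  MOV R5, 20  → R5 = 20
  SUB R4, R5  → R4 = 196 - 20 = 176
Final: R4 = 176

176
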